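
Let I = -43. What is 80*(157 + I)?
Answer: 9120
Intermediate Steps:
80*(157 + I) = 80*(157 - 43) = 80*114 = 9120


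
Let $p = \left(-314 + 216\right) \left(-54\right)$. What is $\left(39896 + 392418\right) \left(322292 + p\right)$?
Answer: $141619149376$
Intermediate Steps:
$p = 5292$ ($p = \left(-98\right) \left(-54\right) = 5292$)
$\left(39896 + 392418\right) \left(322292 + p\right) = \left(39896 + 392418\right) \left(322292 + 5292\right) = 432314 \cdot 327584 = 141619149376$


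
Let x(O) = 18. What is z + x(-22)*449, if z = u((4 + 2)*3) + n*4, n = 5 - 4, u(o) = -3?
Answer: 8083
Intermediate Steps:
n = 1
z = 1 (z = -3 + 1*4 = -3 + 4 = 1)
z + x(-22)*449 = 1 + 18*449 = 1 + 8082 = 8083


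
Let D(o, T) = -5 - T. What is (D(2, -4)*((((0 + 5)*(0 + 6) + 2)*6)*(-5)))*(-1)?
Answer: -960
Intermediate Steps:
(D(2, -4)*((((0 + 5)*(0 + 6) + 2)*6)*(-5)))*(-1) = ((-5 - 1*(-4))*((((0 + 5)*(0 + 6) + 2)*6)*(-5)))*(-1) = ((-5 + 4)*(((5*6 + 2)*6)*(-5)))*(-1) = -(30 + 2)*6*(-5)*(-1) = -32*6*(-5)*(-1) = -192*(-5)*(-1) = -1*(-960)*(-1) = 960*(-1) = -960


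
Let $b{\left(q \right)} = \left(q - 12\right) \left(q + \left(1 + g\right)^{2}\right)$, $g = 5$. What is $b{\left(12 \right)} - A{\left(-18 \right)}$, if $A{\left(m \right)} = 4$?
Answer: $-4$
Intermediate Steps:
$b{\left(q \right)} = \left(-12 + q\right) \left(36 + q\right)$ ($b{\left(q \right)} = \left(q - 12\right) \left(q + \left(1 + 5\right)^{2}\right) = \left(-12 + q\right) \left(q + 6^{2}\right) = \left(-12 + q\right) \left(q + 36\right) = \left(-12 + q\right) \left(36 + q\right)$)
$b{\left(12 \right)} - A{\left(-18 \right)} = \left(-432 + 12^{2} + 24 \cdot 12\right) - 4 = \left(-432 + 144 + 288\right) - 4 = 0 - 4 = -4$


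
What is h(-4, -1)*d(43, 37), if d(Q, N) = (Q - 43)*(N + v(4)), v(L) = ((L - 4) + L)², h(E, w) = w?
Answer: 0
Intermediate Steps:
v(L) = (-4 + 2*L)² (v(L) = ((-4 + L) + L)² = (-4 + 2*L)²)
d(Q, N) = (-43 + Q)*(16 + N) (d(Q, N) = (Q - 43)*(N + 4*(-2 + 4)²) = (-43 + Q)*(N + 4*2²) = (-43 + Q)*(N + 4*4) = (-43 + Q)*(N + 16) = (-43 + Q)*(16 + N))
h(-4, -1)*d(43, 37) = -(-688 - 43*37 + 16*43 + 37*43) = -(-688 - 1591 + 688 + 1591) = -1*0 = 0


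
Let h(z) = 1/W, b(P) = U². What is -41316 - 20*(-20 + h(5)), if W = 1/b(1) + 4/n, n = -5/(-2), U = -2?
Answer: -1514292/37 ≈ -40927.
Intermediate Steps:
b(P) = 4 (b(P) = (-2)² = 4)
n = 5/2 (n = -5*(-½) = 5/2 ≈ 2.5000)
W = 37/20 (W = 1/4 + 4/(5/2) = 1*(¼) + 4*(⅖) = ¼ + 8/5 = 37/20 ≈ 1.8500)
h(z) = 20/37 (h(z) = 1/(37/20) = 20/37)
-41316 - 20*(-20 + h(5)) = -41316 - 20*(-20 + 20/37) = -41316 - 20*(-720)/37 = -41316 - 1*(-14400/37) = -41316 + 14400/37 = -1514292/37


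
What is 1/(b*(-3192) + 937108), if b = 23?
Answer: 1/863692 ≈ 1.1578e-6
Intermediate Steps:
1/(b*(-3192) + 937108) = 1/(23*(-3192) + 937108) = 1/(-73416 + 937108) = 1/863692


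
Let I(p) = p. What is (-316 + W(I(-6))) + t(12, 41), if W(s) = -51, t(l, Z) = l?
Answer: -355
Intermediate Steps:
(-316 + W(I(-6))) + t(12, 41) = (-316 - 51) + 12 = -367 + 12 = -355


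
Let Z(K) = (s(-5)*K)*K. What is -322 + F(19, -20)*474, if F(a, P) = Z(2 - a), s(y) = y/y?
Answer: 136664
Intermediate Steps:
s(y) = 1
Z(K) = K² (Z(K) = (1*K)*K = K*K = K²)
F(a, P) = (2 - a)²
-322 + F(19, -20)*474 = -322 + (-2 + 19)²*474 = -322 + 17²*474 = -322 + 289*474 = -322 + 136986 = 136664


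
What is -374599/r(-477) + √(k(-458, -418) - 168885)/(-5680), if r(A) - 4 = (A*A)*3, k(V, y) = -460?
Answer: -374599/682591 - I*√169345/5680 ≈ -0.54879 - 0.07245*I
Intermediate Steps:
r(A) = 4 + 3*A² (r(A) = 4 + (A*A)*3 = 4 + A²*3 = 4 + 3*A²)
-374599/r(-477) + √(k(-458, -418) - 168885)/(-5680) = -374599/(4 + 3*(-477)²) + √(-460 - 168885)/(-5680) = -374599/(4 + 3*227529) + √(-169345)*(-1/5680) = -374599/(4 + 682587) + (I*√169345)*(-1/5680) = -374599/682591 - I*√169345/5680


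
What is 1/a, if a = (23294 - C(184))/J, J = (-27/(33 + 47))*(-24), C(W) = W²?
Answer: -81/105620 ≈ -0.00076690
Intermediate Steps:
J = 81/10 (J = (-27/80)*(-24) = ((1/80)*(-27))*(-24) = -27/80*(-24) = 81/10 ≈ 8.1000)
a = -105620/81 (a = (23294 - 1*184²)/(81/10) = (23294 - 1*33856)*(10/81) = (23294 - 33856)*(10/81) = -10562*10/81 = -105620/81 ≈ -1304.0)
1/a = 1/(-105620/81) = -81/105620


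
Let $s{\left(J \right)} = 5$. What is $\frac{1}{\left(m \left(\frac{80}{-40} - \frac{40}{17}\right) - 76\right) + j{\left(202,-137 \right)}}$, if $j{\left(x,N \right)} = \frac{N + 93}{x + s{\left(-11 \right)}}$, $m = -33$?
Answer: $\frac{3519}{237302} \approx 0.014829$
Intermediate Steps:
$j{\left(x,N \right)} = \frac{93 + N}{5 + x}$ ($j{\left(x,N \right)} = \frac{N + 93}{x + 5} = \frac{93 + N}{5 + x}$)
$\frac{1}{\left(m \left(\frac{80}{-40} - \frac{40}{17}\right) - 76\right) + j{\left(202,-137 \right)}} = \frac{1}{\left(- 33 \left(\frac{80}{-40} - \frac{40}{17}\right) - 76\right) + \frac{93 - 137}{5 + 202}} = \frac{1}{\left(- 33 \left(80 \left(- \frac{1}{40}\right) - \frac{40}{17}\right) - 76\right) + \frac{1}{207} \left(-44\right)} = \frac{1}{\left(- 33 \left(-2 - \frac{40}{17}\right) - 76\right) + \frac{1}{207} \left(-44\right)} = \frac{1}{\left(\left(-33\right) \left(- \frac{74}{17}\right) - 76\right) - \frac{44}{207}} = \frac{1}{\left(\frac{2442}{17} - 76\right) - \frac{44}{207}} = \frac{1}{\frac{1150}{17} - \frac{44}{207}} = \frac{1}{\frac{237302}{3519}} = \frac{3519}{237302}$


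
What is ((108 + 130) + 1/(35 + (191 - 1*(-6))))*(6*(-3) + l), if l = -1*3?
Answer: -1159557/232 ≈ -4998.1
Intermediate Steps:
l = -3
((108 + 130) + 1/(35 + (191 - 1*(-6))))*(6*(-3) + l) = ((108 + 130) + 1/(35 + (191 - 1*(-6))))*(6*(-3) - 3) = (238 + 1/(35 + (191 + 6)))*(-18 - 3) = (238 + 1/(35 + 197))*(-21) = (238 + 1/232)*(-21) = (55217/232)*(-21) = -1159557/232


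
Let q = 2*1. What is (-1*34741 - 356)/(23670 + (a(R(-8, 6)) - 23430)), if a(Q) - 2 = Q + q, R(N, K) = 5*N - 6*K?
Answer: -11699/56 ≈ -208.91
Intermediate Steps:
q = 2
R(N, K) = -6*K + 5*N
a(Q) = 4 + Q (a(Q) = 2 + (Q + 2) = 2 + (2 + Q) = 4 + Q)
(-1*34741 - 356)/(23670 + (a(R(-8, 6)) - 23430)) = (-1*34741 - 356)/(23670 + ((4 + (-6*6 + 5*(-8))) - 23430)) = (-34741 - 356)/(23670 + ((4 + (-36 - 40)) - 23430)) = -35097/(23670 + ((4 - 76) - 23430)) = -35097/(23670 + (-72 - 23430)) = -35097/(23670 - 23502) = -35097/168 = -35097*1/168 = -11699/56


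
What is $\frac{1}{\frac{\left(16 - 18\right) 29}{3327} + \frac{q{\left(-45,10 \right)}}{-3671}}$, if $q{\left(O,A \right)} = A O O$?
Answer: $- \frac{12213417}{67584668} \approx -0.18071$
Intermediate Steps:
$q{\left(O,A \right)} = A O^{2}$
$\frac{1}{\frac{\left(16 - 18\right) 29}{3327} + \frac{q{\left(-45,10 \right)}}{-3671}} = \frac{1}{\frac{\left(16 - 18\right) 29}{3327} + \frac{10 \left(-45\right)^{2}}{-3671}} = \frac{1}{\left(-2\right) 29 \cdot \frac{1}{3327} + 10 \cdot 2025 \left(- \frac{1}{3671}\right)} = \frac{1}{\left(-58\right) \frac{1}{3327} + 20250 \left(- \frac{1}{3671}\right)} = \frac{1}{- \frac{58}{3327} - \frac{20250}{3671}} = \frac{1}{- \frac{67584668}{12213417}} = - \frac{12213417}{67584668}$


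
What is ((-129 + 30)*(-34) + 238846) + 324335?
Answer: 566547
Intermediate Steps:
((-129 + 30)*(-34) + 238846) + 324335 = (-99*(-34) + 238846) + 324335 = (3366 + 238846) + 324335 = 242212 + 324335 = 566547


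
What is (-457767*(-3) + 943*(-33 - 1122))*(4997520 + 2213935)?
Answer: 2049033977880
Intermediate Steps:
(-457767*(-3) + 943*(-33 - 1122))*(4997520 + 2213935) = (1373301 + 943*(-1155))*7211455 = (1373301 - 1089165)*7211455 = 284136*7211455 = 2049033977880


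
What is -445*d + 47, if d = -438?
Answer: 194957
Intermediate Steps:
-445*d + 47 = -445*(-438) + 47 = 194910 + 47 = 194957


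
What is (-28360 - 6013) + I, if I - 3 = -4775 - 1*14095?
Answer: -53240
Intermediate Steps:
I = -18867 (I = 3 + (-4775 - 1*14095) = 3 + (-4775 - 14095) = 3 - 18870 = -18867)
(-28360 - 6013) + I = (-28360 - 6013) - 18867 = -34373 - 18867 = -53240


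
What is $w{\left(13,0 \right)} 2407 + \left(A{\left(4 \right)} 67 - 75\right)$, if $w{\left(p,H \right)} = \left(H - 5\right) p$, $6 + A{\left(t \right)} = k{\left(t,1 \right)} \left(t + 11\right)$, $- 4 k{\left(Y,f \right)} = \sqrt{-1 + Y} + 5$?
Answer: $- \frac{632753}{4} - \frac{1005 \sqrt{3}}{4} \approx -1.5862 \cdot 10^{5}$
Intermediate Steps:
$k{\left(Y,f \right)} = - \frac{5}{4} - \frac{\sqrt{-1 + Y}}{4}$ ($k{\left(Y,f \right)} = - \frac{\sqrt{-1 + Y} + 5}{4} = - \frac{5 + \sqrt{-1 + Y}}{4} = - \frac{5}{4} - \frac{\sqrt{-1 + Y}}{4}$)
$A{\left(t \right)} = -6 + \left(11 + t\right) \left(- \frac{5}{4} - \frac{\sqrt{-1 + t}}{4}\right)$ ($A{\left(t \right)} = -6 + \left(- \frac{5}{4} - \frac{\sqrt{-1 + t}}{4}\right) \left(t + 11\right) = -6 + \left(- \frac{5}{4} - \frac{\sqrt{-1 + t}}{4}\right) \left(11 + t\right) = -6 + \left(11 + t\right) \left(- \frac{5}{4} - \frac{\sqrt{-1 + t}}{4}\right)$)
$w{\left(p,H \right)} = p \left(-5 + H\right)$ ($w{\left(p,H \right)} = \left(-5 + H\right) p = p \left(-5 + H\right)$)
$w{\left(13,0 \right)} 2407 + \left(A{\left(4 \right)} 67 - 75\right) = 13 \left(-5 + 0\right) 2407 + \left(\left(- \frac{79}{4} - \frac{11 \sqrt{-1 + 4}}{4} - 1 \left(5 + \sqrt{-1 + 4}\right)\right) 67 - 75\right) = 13 \left(-5\right) 2407 + \left(\left(- \frac{79}{4} - \frac{11 \sqrt{3}}{4} - 1 \left(5 + \sqrt{3}\right)\right) 67 - 75\right) = \left(-65\right) 2407 + \left(\left(- \frac{79}{4} - \frac{11 \sqrt{3}}{4} - \left(5 + \sqrt{3}\right)\right) 67 - 75\right) = -156455 + \left(\left(- \frac{99}{4} - \frac{15 \sqrt{3}}{4}\right) 67 - 75\right) = -156455 - \left(\frac{6933}{4} + \frac{1005 \sqrt{3}}{4}\right) = - \frac{632753}{4} - \frac{1005 \sqrt{3}}{4}$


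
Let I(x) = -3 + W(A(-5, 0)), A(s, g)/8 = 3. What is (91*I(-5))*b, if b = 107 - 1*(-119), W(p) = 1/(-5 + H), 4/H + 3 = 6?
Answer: -740376/11 ≈ -67307.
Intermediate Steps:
H = 4/3 (H = 4/(-3 + 6) = 4/3 ≈ 1.3333)
A(s, g) = 24 (A(s, g) = 8*3 = 24)
W(p) = -3/11 (W(p) = 1/(-5 + 4/3) = 1/(-11/3) = -3/11)
b = 226 (b = 107 + 119 = 226)
I(x) = -36/11 (I(x) = -3 - 3/11 = -36/11)
(91*I(-5))*b = (91*(-36/11))*226 = -3276/11*226 = -740376/11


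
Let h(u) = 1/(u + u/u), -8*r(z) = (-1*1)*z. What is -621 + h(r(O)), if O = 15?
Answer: -14275/23 ≈ -620.65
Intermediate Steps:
r(z) = z/8 (r(z) = -(-1*1)*z/8 = -(-1)*z/8 = z/8)
h(u) = 1/(1 + u) (h(u) = 1/(u + 1) = 1/(1 + u))
-621 + h(r(O)) = -621 + 1/(1 + (1/8)*15) = -621 + 1/(1 + 15/8) = -621 + 1/(23/8) = -621 + 8/23 = -14275/23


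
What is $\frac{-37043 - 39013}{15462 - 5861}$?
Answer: $- \frac{76056}{9601} \approx -7.9217$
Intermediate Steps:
$\frac{-37043 - 39013}{15462 - 5861} = - \frac{76056}{9601}$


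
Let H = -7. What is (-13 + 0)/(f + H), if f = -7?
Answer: 13/14 ≈ 0.92857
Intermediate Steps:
(-13 + 0)/(f + H) = (-13 + 0)/(-7 - 7) = -13/(-14) = -13*(-1/14) = 13/14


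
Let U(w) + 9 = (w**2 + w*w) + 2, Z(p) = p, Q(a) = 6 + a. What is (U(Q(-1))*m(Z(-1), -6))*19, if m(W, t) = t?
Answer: -4902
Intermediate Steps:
U(w) = -7 + 2*w**2 (U(w) = -9 + ((w**2 + w*w) + 2) = -9 + ((w**2 + w**2) + 2) = -9 + (2*w**2 + 2) = -9 + (2 + 2*w**2) = -7 + 2*w**2)
(U(Q(-1))*m(Z(-1), -6))*19 = ((-7 + 2*(6 - 1)**2)*(-6))*19 = ((-7 + 2*5**2)*(-6))*19 = ((-7 + 2*25)*(-6))*19 = ((-7 + 50)*(-6))*19 = (43*(-6))*19 = -258*19 = -4902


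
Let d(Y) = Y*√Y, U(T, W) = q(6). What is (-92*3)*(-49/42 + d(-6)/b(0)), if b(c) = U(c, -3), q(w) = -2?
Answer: 322 - 828*I*√6 ≈ 322.0 - 2028.2*I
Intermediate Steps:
U(T, W) = -2
b(c) = -2
d(Y) = Y^(3/2)
(-92*3)*(-49/42 + d(-6)/b(0)) = (-92*3)*(-49/42 + (-6)^(3/2)/(-2)) = -276*(-49*1/42 - 6*I*√6*(-½)) = -276*(-7/6 + 3*I*√6) = 322 - 828*I*√6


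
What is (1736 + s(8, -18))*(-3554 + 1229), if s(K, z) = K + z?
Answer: -4012950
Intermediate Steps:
(1736 + s(8, -18))*(-3554 + 1229) = (1736 + (8 - 18))*(-3554 + 1229) = (1736 - 10)*(-2325) = 1726*(-2325) = -4012950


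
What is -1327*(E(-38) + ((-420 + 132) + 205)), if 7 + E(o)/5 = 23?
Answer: 3981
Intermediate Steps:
E(o) = 80 (E(o) = -35 + 5*23 = -35 + 115 = 80)
-1327*(E(-38) + ((-420 + 132) + 205)) = -1327*(80 + ((-420 + 132) + 205)) = -1327*(80 + (-288 + 205)) = -1327*(80 - 83) = -1327*(-3) = 3981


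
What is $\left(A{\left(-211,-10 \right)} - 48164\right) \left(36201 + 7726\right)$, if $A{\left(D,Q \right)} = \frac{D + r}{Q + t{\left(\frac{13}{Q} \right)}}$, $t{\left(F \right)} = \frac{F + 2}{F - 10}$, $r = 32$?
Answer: $- \frac{2404662420407}{1137} \approx -2.1149 \cdot 10^{9}$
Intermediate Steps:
$t{\left(F \right)} = \frac{2 + F}{-10 + F}$
$A{\left(D,Q \right)} = \frac{32 + D}{Q + \frac{2 + \frac{13}{Q}}{-10 + \frac{13}{Q}}}$ ($A{\left(D,Q \right)} = \frac{D + 32}{Q + \frac{2 + \frac{13}{Q}}{-10 + \frac{13}{Q}}} = \frac{32 + D}{Q + \frac{2 + \frac{13}{Q}}{-10 + \frac{13}{Q}}}$)
$\left(A{\left(-211,-10 \right)} - 48164\right) \left(36201 + 7726\right) = \left(\frac{\left(-13 + 10 \left(-10\right)\right) \left(32 - 211\right)}{-13 - -20 - 10 \left(-13 + 10 \left(-10\right)\right)} - 48164\right) \left(36201 + 7726\right) = \left(\frac{1}{-13 + 20 - 10 \left(-13 - 100\right)} \left(-13 - 100\right) \left(-179\right) - 48164\right) 43927 = \left(\frac{1}{-13 + 20 - -1130} \left(-113\right) \left(-179\right) - 48164\right) 43927 = \left(\frac{1}{-13 + 20 + 1130} \left(-113\right) \left(-179\right) - 48164\right) 43927 = \left(\frac{1}{1137} \left(-113\right) \left(-179\right) - 48164\right) 43927 = \left(\frac{20227}{1137} - 48164\right) 43927 = \left(- \frac{54742241}{1137}\right) 43927 = - \frac{2404662420407}{1137}$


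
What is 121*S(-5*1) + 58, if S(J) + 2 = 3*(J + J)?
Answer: -3814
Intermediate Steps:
S(J) = -2 + 6*J (S(J) = -2 + 3*(J + J) = -2 + 3*(2*J) = -2 + 6*J)
121*S(-5*1) + 58 = 121*(-2 + 6*(-5*1)) + 58 = 121*(-2 + 6*(-5)) + 58 = 121*(-2 - 30) + 58 = 121*(-32) + 58 = -3872 + 58 = -3814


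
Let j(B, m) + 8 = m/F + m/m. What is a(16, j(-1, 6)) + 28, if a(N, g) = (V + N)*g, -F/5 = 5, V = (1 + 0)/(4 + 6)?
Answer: -22141/250 ≈ -88.564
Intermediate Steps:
V = ⅒ (V = 1/10 = 1*(⅒) = ⅒ ≈ 0.10000)
F = -25 (F = -5*5 = -25)
j(B, m) = -7 - m/25 (j(B, m) = -8 + (m/(-25) + m/m) = -8 + (m*(-1/25) + 1) = -8 + (-m/25 + 1) = -8 + (1 - m/25) = -7 - m/25)
a(N, g) = g*(⅒ + N) (a(N, g) = (⅒ + N)*g = g*(⅒ + N))
a(16, j(-1, 6)) + 28 = (-7 - 1/25*6)*(⅒ + 16) + 28 = (-7 - 6/25)*(161/10) + 28 = -181/25*161/10 + 28 = -29141/250 + 28 = -22141/250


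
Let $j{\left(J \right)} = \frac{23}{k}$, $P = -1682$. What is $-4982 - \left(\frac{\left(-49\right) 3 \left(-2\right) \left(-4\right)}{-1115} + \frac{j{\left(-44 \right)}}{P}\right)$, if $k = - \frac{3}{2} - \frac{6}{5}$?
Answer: $- \frac{126162627167}{25318305} \approx -4983.1$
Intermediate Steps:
$k = - \frac{27}{10}$ ($k = \left(-3\right) \frac{1}{2} - \frac{6}{5} = - \frac{3}{2} - \frac{6}{5} = - \frac{27}{10} \approx -2.7$)
$j{\left(J \right)} = - \frac{230}{27}$ ($j{\left(J \right)} = \frac{23}{- \frac{27}{10}} = 23 \left(- \frac{10}{27}\right) = - \frac{230}{27}$)
$-4982 - \left(\frac{\left(-49\right) 3 \left(-2\right) \left(-4\right)}{-1115} + \frac{j{\left(-44 \right)}}{P}\right) = -4982 - \left(\frac{\left(-49\right) 3 \left(-2\right) \left(-4\right)}{-1115} - \frac{230}{27 \left(-1682\right)}\right) = -4982 - \left(- 49 \left(\left(-6\right) \left(-4\right)\right) \left(- \frac{1}{1115}\right) - - \frac{115}{22707}\right) = -4982 - \left(\left(-49\right) 24 \left(- \frac{1}{1115}\right) + \frac{115}{22707}\right) = -4982 - \left(\left(-1176\right) \left(- \frac{1}{1115}\right) + \frac{115}{22707}\right) = -4982 - \left(\frac{1176}{1115} + \frac{115}{22707}\right) = -4982 - \frac{26831657}{25318305} = - \frac{126162627167}{25318305}$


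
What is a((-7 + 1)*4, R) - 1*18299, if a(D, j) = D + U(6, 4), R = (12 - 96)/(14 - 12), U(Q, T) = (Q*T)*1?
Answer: -18299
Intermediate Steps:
U(Q, T) = Q*T
R = -42 (R = -84/2 = -84*1/2 = -42)
a(D, j) = 24 + D (a(D, j) = D + 6*4 = D + 24 = 24 + D)
a((-7 + 1)*4, R) - 1*18299 = (24 + (-7 + 1)*4) - 1*18299 = (24 - 6*4) - 18299 = (24 - 24) - 18299 = 0 - 18299 = -18299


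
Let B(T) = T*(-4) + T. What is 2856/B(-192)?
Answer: 119/24 ≈ 4.9583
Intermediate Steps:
B(T) = -3*T (B(T) = -4*T + T = -3*T)
2856/B(-192) = 2856/((-3*(-192))) = 2856/576 = 2856*(1/576) = 119/24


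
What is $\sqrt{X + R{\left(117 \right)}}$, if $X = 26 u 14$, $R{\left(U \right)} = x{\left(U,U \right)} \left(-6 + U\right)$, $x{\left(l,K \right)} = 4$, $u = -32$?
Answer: $2 i \sqrt{2801} \approx 105.85 i$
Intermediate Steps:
$R{\left(U \right)} = -24 + 4 U$ ($R{\left(U \right)} = 4 \left(-6 + U\right) = -24 + 4 U$)
$X = -11648$ ($X = 26 \left(-32\right) 14 = \left(-832\right) 14 = -11648$)
$\sqrt{X + R{\left(117 \right)}} = \sqrt{-11648 + \left(-24 + 4 \cdot 117\right)} = \sqrt{-11648 + \left(-24 + 468\right)} = \sqrt{-11648 + 444} = \sqrt{-11204} = 2 i \sqrt{2801}$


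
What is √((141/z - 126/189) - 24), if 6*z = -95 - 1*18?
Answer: 10*I*√36951/339 ≈ 5.6704*I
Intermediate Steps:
z = -113/6 (z = (-95 - 1*18)/6 = (-95 - 18)/6 = (⅙)*(-113) = -113/6 ≈ -18.833)
√((141/z - 126/189) - 24) = √((141/(-113/6) - 126/189) - 24) = √((141*(-6/113) - 126*1/189) - 24) = √((-846/113 - ⅔) - 24) = √(-2764/339 - 24) = √(-10900/339) = 10*I*√36951/339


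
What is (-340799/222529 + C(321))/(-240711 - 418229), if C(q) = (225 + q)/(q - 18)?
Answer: -6079579/14809959185260 ≈ -4.1051e-7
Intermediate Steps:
C(q) = (225 + q)/(-18 + q)
(-340799/222529 + C(321))/(-240711 - 418229) = (-340799/222529 + (225 + 321)/(-18 + 321))/(-240711 - 418229) = (-340799*1/222529 + 546/303)/(-658940) = (-340799/222529 + (1/303)*546)*(-1/658940) = (-340799/222529 + 182/101)*(-1/658940) = (6079579/22475429)*(-1/658940) = -6079579/14809959185260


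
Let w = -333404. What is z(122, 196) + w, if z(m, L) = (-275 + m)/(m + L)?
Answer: -35340875/106 ≈ -3.3340e+5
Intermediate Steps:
z(m, L) = (-275 + m)/(L + m)
z(122, 196) + w = (-275 + 122)/(196 + 122) - 333404 = -153/318 - 333404 = (1/318)*(-153) - 333404 = -51/106 - 333404 = -35340875/106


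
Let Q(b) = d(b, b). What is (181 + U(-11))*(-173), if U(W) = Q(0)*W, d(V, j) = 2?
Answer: -27507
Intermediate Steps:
Q(b) = 2
U(W) = 2*W
(181 + U(-11))*(-173) = (181 + 2*(-11))*(-173) = (181 - 22)*(-173) = 159*(-173) = -27507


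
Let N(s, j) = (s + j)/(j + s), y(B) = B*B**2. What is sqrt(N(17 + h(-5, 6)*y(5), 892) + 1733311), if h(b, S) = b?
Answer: 8*sqrt(27083) ≈ 1316.6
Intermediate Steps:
y(B) = B**3
N(s, j) = 1 (N(s, j) = (j + s)/(j + s) = 1)
sqrt(N(17 + h(-5, 6)*y(5), 892) + 1733311) = sqrt(1 + 1733311) = sqrt(1733312) = 8*sqrt(27083)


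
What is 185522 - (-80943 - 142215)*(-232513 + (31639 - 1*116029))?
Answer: -70719254152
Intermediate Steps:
185522 - (-80943 - 142215)*(-232513 + (31639 - 1*116029)) = 185522 - (-223158)*(-232513 + (31639 - 116029)) = 185522 - (-223158)*(-232513 - 84390) = 185522 - (-223158)*(-316903) = 185522 - 1*70719439674 = 185522 - 70719439674 = -70719254152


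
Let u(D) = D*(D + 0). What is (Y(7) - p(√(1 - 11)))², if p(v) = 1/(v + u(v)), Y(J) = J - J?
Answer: (-10 + I*√10)⁻² ≈ 0.007438 + 0.0052269*I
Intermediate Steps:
u(D) = D² (u(D) = D*D = D²)
Y(J) = 0
p(v) = 1/(v + v²)
(Y(7) - p(√(1 - 11)))² = (0 - 1/((√(1 - 11))*(1 + √(1 - 11))))² = (0 - 1/((√(-10))*(1 + √(-10))))² = (0 - 1/((I*√10)*(1 + I*√10)))² = (0 - (-I*√10/10)/(1 + I*√10))² = (0 - (-1)*I*√10/(10*(1 + I*√10)))² = (0 + I*√10/(10*(1 + I*√10)))² = (I*√10/(10*(1 + I*√10)))² = -1/(10*(1 + I*√10)²)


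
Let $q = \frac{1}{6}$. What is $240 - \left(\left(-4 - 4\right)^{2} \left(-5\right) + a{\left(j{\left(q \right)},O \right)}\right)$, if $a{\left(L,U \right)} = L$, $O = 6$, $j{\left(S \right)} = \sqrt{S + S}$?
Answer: $560 - \frac{\sqrt{3}}{3} \approx 559.42$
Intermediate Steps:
$q = \frac{1}{6} \approx 0.16667$
$j{\left(S \right)} = \sqrt{2} \sqrt{S}$ ($j{\left(S \right)} = \sqrt{2 S} = \sqrt{2} \sqrt{S}$)
$240 - \left(\left(-4 - 4\right)^{2} \left(-5\right) + a{\left(j{\left(q \right)},O \right)}\right) = 240 - \left(\left(-4 - 4\right)^{2} \left(-5\right) + \frac{\sqrt{2}}{\sqrt{6}}\right) = 240 - \left(\left(-8\right)^{2} \left(-5\right) + \sqrt{2} \frac{\sqrt{6}}{6}\right) = 240 - \left(64 \left(-5\right) + \frac{\sqrt{3}}{3}\right) = 240 - \left(-320 + \frac{\sqrt{3}}{3}\right) = 240 + \left(320 - \frac{\sqrt{3}}{3}\right) = 560 - \frac{\sqrt{3}}{3}$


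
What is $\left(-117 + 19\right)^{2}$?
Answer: $9604$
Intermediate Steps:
$\left(-117 + 19\right)^{2} = \left(-98\right)^{2} = 9604$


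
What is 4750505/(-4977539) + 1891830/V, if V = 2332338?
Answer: -277187620720/1934883892697 ≈ -0.14326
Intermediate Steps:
4750505/(-4977539) + 1891830/V = 4750505/(-4977539) + 1891830/2332338 = 4750505*(-1/4977539) + 1891830*(1/2332338) = -4750505/4977539 + 315305/388723 = -277187620720/1934883892697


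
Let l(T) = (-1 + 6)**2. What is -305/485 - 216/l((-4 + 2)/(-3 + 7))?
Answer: -22477/2425 ≈ -9.2689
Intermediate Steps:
l(T) = 25 (l(T) = 5**2 = 25)
-305/485 - 216/l((-4 + 2)/(-3 + 7)) = -305/485 - 216/25 = -305*1/485 - 216*1/25 = -61/97 - 216/25 = -22477/2425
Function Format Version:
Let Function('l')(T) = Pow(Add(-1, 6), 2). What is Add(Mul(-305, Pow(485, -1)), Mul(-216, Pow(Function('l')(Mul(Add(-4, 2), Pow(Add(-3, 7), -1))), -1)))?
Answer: Rational(-22477, 2425) ≈ -9.2689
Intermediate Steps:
Function('l')(T) = 25 (Function('l')(T) = Pow(5, 2) = 25)
Add(Mul(-305, Pow(485, -1)), Mul(-216, Pow(Function('l')(Mul(Add(-4, 2), Pow(Add(-3, 7), -1))), -1))) = Add(Mul(-305, Pow(485, -1)), Mul(-216, Pow(25, -1))) = Add(Mul(-305, Rational(1, 485)), Mul(-216, Rational(1, 25))) = Add(Rational(-61, 97), Rational(-216, 25)) = Rational(-22477, 2425)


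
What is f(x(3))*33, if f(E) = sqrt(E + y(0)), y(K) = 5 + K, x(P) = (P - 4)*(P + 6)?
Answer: 66*I ≈ 66.0*I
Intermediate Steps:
x(P) = (-4 + P)*(6 + P)
f(E) = sqrt(5 + E) (f(E) = sqrt(E + (5 + 0)) = sqrt(E + 5) = sqrt(5 + E))
f(x(3))*33 = sqrt(5 + (-24 + 3**2 + 2*3))*33 = sqrt(5 + (-24 + 9 + 6))*33 = sqrt(5 - 9)*33 = sqrt(-4)*33 = (2*I)*33 = 66*I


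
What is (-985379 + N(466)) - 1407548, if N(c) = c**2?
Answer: -2175771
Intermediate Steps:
(-985379 + N(466)) - 1407548 = (-985379 + 466**2) - 1407548 = (-985379 + 217156) - 1407548 = -768223 - 1407548 = -2175771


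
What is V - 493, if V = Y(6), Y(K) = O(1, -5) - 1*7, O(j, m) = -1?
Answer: -501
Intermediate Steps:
Y(K) = -8 (Y(K) = -1 - 1*7 = -1 - 7 = -8)
V = -8
V - 493 = -8 - 493 = -501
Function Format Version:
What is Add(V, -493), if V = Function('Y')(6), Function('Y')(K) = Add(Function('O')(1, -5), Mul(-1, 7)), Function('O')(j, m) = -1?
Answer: -501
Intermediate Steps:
Function('Y')(K) = -8 (Function('Y')(K) = Add(-1, Mul(-1, 7)) = Add(-1, -7) = -8)
V = -8
Add(V, -493) = Add(-8, -493) = -501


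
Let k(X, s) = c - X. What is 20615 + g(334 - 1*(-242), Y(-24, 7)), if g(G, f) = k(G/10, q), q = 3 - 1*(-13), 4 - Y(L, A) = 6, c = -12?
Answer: 102727/5 ≈ 20545.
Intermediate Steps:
Y(L, A) = -2 (Y(L, A) = 4 - 1*6 = 4 - 6 = -2)
q = 16 (q = 3 + 13 = 16)
k(X, s) = -12 - X
g(G, f) = -12 - G/10
20615 + g(334 - 1*(-242), Y(-24, 7)) = 20615 + (-12 - (334 - 1*(-242))/10) = 20615 + (-12 - (334 + 242)/10) = 20615 + (-12 - 1/10*576) = 20615 + (-12 - 288/5) = 20615 - 348/5 = 102727/5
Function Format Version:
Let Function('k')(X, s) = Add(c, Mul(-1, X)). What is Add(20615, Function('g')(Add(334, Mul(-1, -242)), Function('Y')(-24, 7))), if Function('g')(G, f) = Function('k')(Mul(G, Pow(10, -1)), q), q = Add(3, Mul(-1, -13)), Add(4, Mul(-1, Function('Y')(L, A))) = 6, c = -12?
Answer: Rational(102727, 5) ≈ 20545.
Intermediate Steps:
Function('Y')(L, A) = -2 (Function('Y')(L, A) = Add(4, Mul(-1, 6)) = Add(4, -6) = -2)
q = 16 (q = Add(3, 13) = 16)
Function('k')(X, s) = Add(-12, Mul(-1, X))
Function('g')(G, f) = Add(-12, Mul(Rational(-1, 10), G)) (Function('g')(G, f) = Add(-12, Mul(-1, Mul(G, Pow(10, -1)))) = Add(-12, Mul(-1, Mul(G, Rational(1, 10)))) = Add(-12, Mul(-1, Mul(Rational(1, 10), G))) = Add(-12, Mul(Rational(-1, 10), G)))
Add(20615, Function('g')(Add(334, Mul(-1, -242)), Function('Y')(-24, 7))) = Add(20615, Add(-12, Mul(Rational(-1, 10), Add(334, Mul(-1, -242))))) = Add(20615, Add(-12, Mul(Rational(-1, 10), Add(334, 242)))) = Add(20615, Add(-12, Mul(Rational(-1, 10), 576))) = Add(20615, Add(-12, Rational(-288, 5))) = Add(20615, Rational(-348, 5)) = Rational(102727, 5)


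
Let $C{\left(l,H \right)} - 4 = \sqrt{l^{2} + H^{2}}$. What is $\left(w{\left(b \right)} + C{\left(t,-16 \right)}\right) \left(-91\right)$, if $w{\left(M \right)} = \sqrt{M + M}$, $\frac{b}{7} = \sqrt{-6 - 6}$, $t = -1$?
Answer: $-364 - 91 \sqrt{257} - 182 \sqrt[4]{3} \sqrt{7} \sqrt{i} \approx -2271.0 - 448.11 i$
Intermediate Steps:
$b = 14 i \sqrt{3}$ ($b = 7 \sqrt{-6 - 6} = 7 \sqrt{-12} = 7 \cdot 2 i \sqrt{3} = 14 i \sqrt{3} \approx 24.249 i$)
$w{\left(M \right)} = \sqrt{2} \sqrt{M}$ ($w{\left(M \right)} = \sqrt{2 M} = \sqrt{2} \sqrt{M}$)
$C{\left(l,H \right)} = 4 + \sqrt{H^{2} + l^{2}}$ ($C{\left(l,H \right)} = 4 + \sqrt{l^{2} + H^{2}} = 4 + \sqrt{H^{2} + l^{2}}$)
$\left(w{\left(b \right)} + C{\left(t,-16 \right)}\right) \left(-91\right) = \left(\sqrt{2} \sqrt{14 i \sqrt{3}} + \left(4 + \sqrt{\left(-16\right)^{2} + \left(-1\right)^{2}}\right)\right) \left(-91\right) = \left(\sqrt{2} \sqrt[4]{3} \sqrt{14} \sqrt{i} + \left(4 + \sqrt{256 + 1}\right)\right) \left(-91\right) = \left(2 \sqrt[4]{3} \sqrt{7} \sqrt{i} + \left(4 + \sqrt{257}\right)\right) \left(-91\right) = \left(4 + \sqrt{257} + 2 \sqrt[4]{3} \sqrt{7} \sqrt{i}\right) \left(-91\right) = -364 - 91 \sqrt{257} - 182 \sqrt[4]{3} \sqrt{7} \sqrt{i}$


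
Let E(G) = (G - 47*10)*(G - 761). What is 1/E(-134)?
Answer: 1/540580 ≈ 1.8499e-6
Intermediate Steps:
E(G) = (-761 + G)*(-470 + G) (E(G) = (G - 470)*(-761 + G) = (-470 + G)*(-761 + G) = (-761 + G)*(-470 + G))
1/E(-134) = 1/(357670 + (-134)² - 1231*(-134)) = 1/(357670 + 17956 + 164954) = 1/540580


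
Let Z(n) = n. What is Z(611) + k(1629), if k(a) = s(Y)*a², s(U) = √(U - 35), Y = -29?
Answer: 611 + 21229128*I ≈ 611.0 + 2.1229e+7*I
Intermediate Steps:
s(U) = √(-35 + U)
k(a) = 8*I*a² (k(a) = √(-35 - 29)*a² = √(-64)*a² = (8*I)*a² = 8*I*a²)
Z(611) + k(1629) = 611 + 8*I*1629² = 611 + 8*I*2653641 = 611 + 21229128*I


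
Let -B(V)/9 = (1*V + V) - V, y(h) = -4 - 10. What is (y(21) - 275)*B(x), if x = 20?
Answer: 52020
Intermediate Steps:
y(h) = -14
B(V) = -9*V (B(V) = -9*((1*V + V) - V) = -9*((V + V) - V) = -9*(2*V - V) = -9*V)
(y(21) - 275)*B(x) = (-14 - 275)*(-9*20) = -289*(-180) = 52020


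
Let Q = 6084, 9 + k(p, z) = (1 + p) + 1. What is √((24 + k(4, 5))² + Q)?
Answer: 15*√29 ≈ 80.777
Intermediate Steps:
k(p, z) = -7 + p (k(p, z) = -9 + ((1 + p) + 1) = -9 + (2 + p) = -7 + p)
√((24 + k(4, 5))² + Q) = √((24 + (-7 + 4))² + 6084) = √((24 - 3)² + 6084) = √(21² + 6084) = √(441 + 6084) = √6525 = 15*√29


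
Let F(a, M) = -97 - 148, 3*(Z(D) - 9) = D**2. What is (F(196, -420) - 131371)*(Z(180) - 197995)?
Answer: 24636672576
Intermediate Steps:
Z(D) = 9 + D**2/3
F(a, M) = -245
(F(196, -420) - 131371)*(Z(180) - 197995) = (-245 - 131371)*((9 + (1/3)*180**2) - 197995) = -131616*((9 + (1/3)*32400) - 197995) = -131616*((9 + 10800) - 197995) = -131616*(10809 - 197995) = -131616*(-187186) = 24636672576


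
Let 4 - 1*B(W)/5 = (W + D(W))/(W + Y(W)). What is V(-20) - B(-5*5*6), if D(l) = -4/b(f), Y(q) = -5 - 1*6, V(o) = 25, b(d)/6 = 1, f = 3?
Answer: 4675/483 ≈ 9.6791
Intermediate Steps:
b(d) = 6 (b(d) = 6*1 = 6)
Y(q) = -11 (Y(q) = -5 - 6 = -11)
D(l) = -⅔ (D(l) = -4/6 = -4*⅙ = -⅔)
B(W) = 20 - 5*(-⅔ + W)/(-11 + W) (B(W) = 20 - 5*(W - ⅔)/(W - 11) = 20 - 5*(-⅔ + W)/(-11 + W))
V(-20) - B(-5*5*6) = 25 - 5*(-130 + 9*(-5*5*6))/(3*(-11 - 5*5*6)) = 25 - 5*(-130 + 9*(-25*6))/(3*(-11 - 25*6)) = 25 - 5*(-130 + 9*(-150))/(3*(-11 - 150)) = 25 - 5*(-130 - 1350)/(3*(-161)) = 25 - 5*(-1)*(-1480)/(3*161) = 25 - 1*7400/483 = 25 - 7400/483 = 4675/483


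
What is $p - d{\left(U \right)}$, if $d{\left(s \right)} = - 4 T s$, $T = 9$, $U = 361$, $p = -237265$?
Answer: $-224269$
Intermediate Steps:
$d{\left(s \right)} = - 36 s$ ($d{\left(s \right)} = \left(-4\right) 9 s = - 36 s$)
$p - d{\left(U \right)} = -237265 - \left(-36\right) 361 = -237265 - -12996 = -237265 + 12996 = -224269$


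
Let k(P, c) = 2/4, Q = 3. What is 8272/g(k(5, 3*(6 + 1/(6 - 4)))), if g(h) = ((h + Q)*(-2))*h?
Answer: -16544/7 ≈ -2363.4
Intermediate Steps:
k(P, c) = ½ (k(P, c) = 2*(¼) = ½)
g(h) = h*(-6 - 2*h) (g(h) = ((h + 3)*(-2))*h = ((3 + h)*(-2))*h = (-6 - 2*h)*h = h*(-6 - 2*h))
8272/g(k(5, 3*(6 + 1/(6 - 4)))) = 8272/((-2*½*(3 + ½))) = 8272/((-2*½*7/2)) = 8272/(-7/2) = 8272*(-2/7) = -16544/7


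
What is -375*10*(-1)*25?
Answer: 93750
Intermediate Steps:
-375*10*(-1)*25 = -(-3750)*25 = -375*(-250) = 93750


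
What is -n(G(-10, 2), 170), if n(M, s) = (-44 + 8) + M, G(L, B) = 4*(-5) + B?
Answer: 54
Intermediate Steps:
G(L, B) = -20 + B
n(M, s) = -36 + M
-n(G(-10, 2), 170) = -(-36 + (-20 + 2)) = -(-36 - 18) = -1*(-54) = 54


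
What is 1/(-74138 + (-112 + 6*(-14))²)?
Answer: -1/35722 ≈ -2.7994e-5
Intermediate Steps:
1/(-74138 + (-112 + 6*(-14))²) = 1/(-74138 + (-112 - 84)²) = 1/(-74138 + (-196)²) = 1/(-74138 + 38416) = 1/(-35722) = -1/35722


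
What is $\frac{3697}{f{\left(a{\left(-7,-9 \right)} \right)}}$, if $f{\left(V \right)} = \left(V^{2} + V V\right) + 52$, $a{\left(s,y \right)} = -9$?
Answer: $\frac{3697}{214} \approx 17.276$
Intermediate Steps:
$f{\left(V \right)} = 52 + 2 V^{2}$ ($f{\left(V \right)} = \left(V^{2} + V^{2}\right) + 52 = 2 V^{2} + 52 = 52 + 2 V^{2}$)
$\frac{3697}{f{\left(a{\left(-7,-9 \right)} \right)}} = \frac{3697}{52 + 2 \left(-9\right)^{2}} = \frac{3697}{52 + 2 \cdot 81} = \frac{3697}{52 + 162} = \frac{3697}{214}$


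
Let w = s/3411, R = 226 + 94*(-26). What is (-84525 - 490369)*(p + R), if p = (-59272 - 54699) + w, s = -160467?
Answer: 75978210649508/1137 ≈ 6.6823e+10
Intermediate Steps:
R = -2218 (R = 226 - 2444 = -2218)
w = -53489/1137 (w = -160467/3411 = -160467*1/3411 = -53489/1137 ≈ -47.044)
p = -129638516/1137 (p = (-59272 - 54699) - 53489/1137 = -113971 - 53489/1137 = -129638516/1137 ≈ -1.1402e+5)
(-84525 - 490369)*(p + R) = (-84525 - 490369)*(-129638516/1137 - 2218) = -574894*(-132160382/1137) = 75978210649508/1137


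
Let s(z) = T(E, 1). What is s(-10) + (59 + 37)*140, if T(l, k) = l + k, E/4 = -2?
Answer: 13433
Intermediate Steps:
E = -8 (E = 4*(-2) = -8)
T(l, k) = k + l
s(z) = -7 (s(z) = 1 - 8 = -7)
s(-10) + (59 + 37)*140 = -7 + (59 + 37)*140 = -7 + 96*140 = -7 + 13440 = 13433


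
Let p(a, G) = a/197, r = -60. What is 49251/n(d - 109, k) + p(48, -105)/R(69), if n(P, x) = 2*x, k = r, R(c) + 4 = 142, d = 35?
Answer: -74385107/181240 ≈ -410.42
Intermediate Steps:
R(c) = 138 (R(c) = -4 + 142 = 138)
p(a, G) = a/197 (p(a, G) = a*(1/197) = a/197)
k = -60
49251/n(d - 109, k) + p(48, -105)/R(69) = 49251/((2*(-60))) + ((1/197)*48)/138 = 49251/(-120) + (48/197)*(1/138) = 49251*(-1/120) + 8/4531 = -16417/40 + 8/4531 = -74385107/181240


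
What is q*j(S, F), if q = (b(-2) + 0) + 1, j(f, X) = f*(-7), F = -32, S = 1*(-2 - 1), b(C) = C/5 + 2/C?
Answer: -42/5 ≈ -8.4000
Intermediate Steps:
b(C) = 2/C + C/5 (b(C) = C*(1/5) + 2/C = C/5 + 2/C = 2/C + C/5)
S = -3 (S = 1*(-3) = -3)
j(f, X) = -7*f
q = -2/5 (q = ((2/(-2) + (1/5)*(-2)) + 0) + 1 = ((2*(-1/2) - 2/5) + 0) + 1 = ((-1 - 2/5) + 0) + 1 = (-7/5 + 0) + 1 = -7/5 + 1 = -2/5 ≈ -0.40000)
q*j(S, F) = -(-14)*(-3)/5 = -2/5*21 = -42/5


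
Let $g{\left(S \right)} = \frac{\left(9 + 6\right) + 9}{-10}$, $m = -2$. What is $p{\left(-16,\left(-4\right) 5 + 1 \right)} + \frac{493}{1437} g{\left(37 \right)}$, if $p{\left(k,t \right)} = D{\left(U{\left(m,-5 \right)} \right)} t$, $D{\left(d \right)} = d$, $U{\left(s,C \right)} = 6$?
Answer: $- \frac{275002}{2395} \approx -114.82$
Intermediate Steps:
$g{\left(S \right)} = - \frac{12}{5}$ ($g{\left(S \right)} = \left(15 + 9\right) \left(- \frac{1}{10}\right) = 24 \left(- \frac{1}{10}\right) = - \frac{12}{5}$)
$p{\left(k,t \right)} = 6 t$
$p{\left(-16,\left(-4\right) 5 + 1 \right)} + \frac{493}{1437} g{\left(37 \right)} = 6 \left(\left(-4\right) 5 + 1\right) + \frac{493}{1437} \left(- \frac{12}{5}\right) = 6 \left(-20 + 1\right) + 493 \cdot \frac{1}{1437} \left(- \frac{12}{5}\right) = 6 \left(-19\right) + \frac{493}{1437} \left(- \frac{12}{5}\right) = -114 - \frac{1972}{2395} = - \frac{275002}{2395}$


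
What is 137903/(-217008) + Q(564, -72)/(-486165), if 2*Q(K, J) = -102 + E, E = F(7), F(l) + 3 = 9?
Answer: -22344398537/35167231440 ≈ -0.63538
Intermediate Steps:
F(l) = 6 (F(l) = -3 + 9 = 6)
E = 6
Q(K, J) = -48 (Q(K, J) = (-102 + 6)/2 = (1/2)*(-96) = -48)
137903/(-217008) + Q(564, -72)/(-486165) = 137903/(-217008) - 48/(-486165) = 137903*(-1/217008) - 48*(-1/486165) = -137903/217008 + 16/162055 = -22344398537/35167231440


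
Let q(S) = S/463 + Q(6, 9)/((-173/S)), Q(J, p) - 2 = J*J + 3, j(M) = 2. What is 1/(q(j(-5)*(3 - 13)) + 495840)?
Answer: 80099/39716664360 ≈ 2.0168e-6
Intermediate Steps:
Q(J, p) = 5 + J² (Q(J, p) = 2 + (J*J + 3) = 2 + (J² + 3) = 2 + (3 + J²) = 5 + J²)
q(S) = -18810*S/80099 (q(S) = S/463 + (5 + 6²)/((-173/S)) = S*(1/463) + (5 + 36)*(-S/173) = S/463 + 41*(-S/173) = S/463 - 41*S/173 = -18810*S/80099)
1/(q(j(-5)*(3 - 13)) + 495840) = 1/(-37620*(3 - 13)/80099 + 495840) = 1/(-37620*(-10)/80099 + 495840) = 1/(-18810/80099*(-20) + 495840) = 1/(376200/80099 + 495840) = 1/(39716664360/80099) = 80099/39716664360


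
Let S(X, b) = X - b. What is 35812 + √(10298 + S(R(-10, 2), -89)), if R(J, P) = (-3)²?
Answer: 35812 + 2*√2599 ≈ 35914.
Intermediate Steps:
R(J, P) = 9
35812 + √(10298 + S(R(-10, 2), -89)) = 35812 + √(10298 + (9 - 1*(-89))) = 35812 + √(10298 + (9 + 89)) = 35812 + √(10298 + 98) = 35812 + √10396 = 35812 + 2*√2599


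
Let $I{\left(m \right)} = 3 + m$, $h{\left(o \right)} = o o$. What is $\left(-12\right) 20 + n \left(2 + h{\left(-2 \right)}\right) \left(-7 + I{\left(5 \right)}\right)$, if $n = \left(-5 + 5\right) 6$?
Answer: $-240$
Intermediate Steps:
$h{\left(o \right)} = o^{2}$
$n = 0$ ($n = 0 \cdot 6 = 0$)
$\left(-12\right) 20 + n \left(2 + h{\left(-2 \right)}\right) \left(-7 + I{\left(5 \right)}\right) = \left(-12\right) 20 + 0 \left(2 + \left(-2\right)^{2}\right) \left(-7 + \left(3 + 5\right)\right) = -240 + 0 \left(2 + 4\right) \left(-7 + 8\right) = -240 + 0 \cdot 6 \cdot 1 = -240 + 0 \cdot 6 = -240 + 0 = -240$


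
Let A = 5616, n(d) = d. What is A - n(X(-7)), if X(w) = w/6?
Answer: 33703/6 ≈ 5617.2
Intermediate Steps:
X(w) = w/6 (X(w) = w*(⅙) = w/6)
A - n(X(-7)) = 5616 - (-7)/6 = 5616 - 1*(-7/6) = 5616 + 7/6 = 33703/6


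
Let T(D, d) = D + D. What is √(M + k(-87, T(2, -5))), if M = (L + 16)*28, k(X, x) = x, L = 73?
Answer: 8*√39 ≈ 49.960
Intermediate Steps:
T(D, d) = 2*D
M = 2492 (M = (73 + 16)*28 = 89*28 = 2492)
√(M + k(-87, T(2, -5))) = √(2492 + 2*2) = √(2492 + 4) = √2496 = 8*√39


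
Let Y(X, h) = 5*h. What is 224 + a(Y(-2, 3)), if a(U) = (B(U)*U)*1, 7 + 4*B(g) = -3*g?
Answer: 29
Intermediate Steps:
B(g) = -7/4 - 3*g/4 (B(g) = -7/4 + (-3*g)/4 = -7/4 - 3*g/4)
a(U) = U*(-7/4 - 3*U/4) (a(U) = ((-7/4 - 3*U/4)*U)*1 = (U*(-7/4 - 3*U/4))*1 = U*(-7/4 - 3*U/4))
224 + a(Y(-2, 3)) = 224 - 5*3*(7 + 3*(5*3))/4 = 224 - ¼*15*(7 + 3*15) = 224 - ¼*15*(7 + 45) = 224 - ¼*15*52 = 224 - 195 = 29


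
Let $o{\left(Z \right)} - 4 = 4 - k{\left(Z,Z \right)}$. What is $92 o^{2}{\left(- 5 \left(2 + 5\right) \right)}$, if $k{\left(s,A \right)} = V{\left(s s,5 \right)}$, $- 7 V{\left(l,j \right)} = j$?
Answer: $\frac{342332}{49} \approx 6986.4$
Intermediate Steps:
$V{\left(l,j \right)} = - \frac{j}{7}$
$k{\left(s,A \right)} = - \frac{5}{7}$ ($k{\left(s,A \right)} = \left(- \frac{1}{7}\right) 5 = - \frac{5}{7}$)
$o{\left(Z \right)} = \frac{61}{7}$ ($o{\left(Z \right)} = 4 + \left(4 - - \frac{5}{7}\right) = 4 + \left(4 + \frac{5}{7}\right) = 4 + \frac{33}{7} = \frac{61}{7}$)
$92 o^{2}{\left(- 5 \left(2 + 5\right) \right)} = 92 \left(\frac{61}{7}\right)^{2} = 92 \cdot \frac{3721}{49} = \frac{342332}{49}$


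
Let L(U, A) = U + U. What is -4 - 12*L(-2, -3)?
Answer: 44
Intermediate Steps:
L(U, A) = 2*U
-4 - 12*L(-2, -3) = -4 - 24*(-2) = -4 - 12*(-4) = -4 + 48 = 44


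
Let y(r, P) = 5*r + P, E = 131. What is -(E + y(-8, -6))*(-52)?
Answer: 4420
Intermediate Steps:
y(r, P) = P + 5*r
-(E + y(-8, -6))*(-52) = -(131 + (-6 + 5*(-8)))*(-52) = -(131 + (-6 - 40))*(-52) = -(131 - 46)*(-52) = -85*(-52) = -1*(-4420) = 4420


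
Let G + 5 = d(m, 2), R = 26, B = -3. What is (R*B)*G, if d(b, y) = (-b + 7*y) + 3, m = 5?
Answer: -546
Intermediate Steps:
d(b, y) = 3 - b + 7*y
G = 7 (G = -5 + (3 - 1*5 + 7*2) = -5 + (3 - 5 + 14) = -5 + 12 = 7)
(R*B)*G = (26*(-3))*7 = -78*7 = -546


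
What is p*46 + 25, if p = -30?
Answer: -1355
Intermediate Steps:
p*46 + 25 = -30*46 + 25 = -1380 + 25 = -1355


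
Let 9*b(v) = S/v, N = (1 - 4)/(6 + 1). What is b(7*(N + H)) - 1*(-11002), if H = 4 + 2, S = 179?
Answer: 3861881/351 ≈ 11003.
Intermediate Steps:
H = 6
N = -3/7 ≈ -0.42857
b(v) = 179/(9*v) (b(v) = (179/v)/9 = 179/(9*v))
b(7*(N + H)) - 1*(-11002) = 179/(9*((7*(-3/7 + 6)))) - 1*(-11002) = 179/(9*((7*(39/7)))) + 11002 = (179/9)/39 + 11002 = (179/9)*(1/39) + 11002 = 179/351 + 11002 = 3861881/351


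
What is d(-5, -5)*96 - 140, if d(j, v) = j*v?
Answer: 2260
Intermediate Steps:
d(-5, -5)*96 - 140 = -5*(-5)*96 - 140 = 25*96 - 140 = 2400 - 140 = 2260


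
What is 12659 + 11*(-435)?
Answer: 7874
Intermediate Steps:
12659 + 11*(-435) = 12659 - 4785 = 7874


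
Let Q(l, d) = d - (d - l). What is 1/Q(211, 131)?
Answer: 1/211 ≈ 0.0047393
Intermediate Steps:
Q(l, d) = l (Q(l, d) = d + (l - d) = l)
1/Q(211, 131) = 1/211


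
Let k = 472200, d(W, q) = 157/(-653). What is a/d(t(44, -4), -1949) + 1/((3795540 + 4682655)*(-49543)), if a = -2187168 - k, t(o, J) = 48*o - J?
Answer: 729419420697905119883/65945528736945 ≈ 1.1061e+7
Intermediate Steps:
t(o, J) = -J + 48*o
d(W, q) = -157/653 (d(W, q) = 157*(-1/653) = -157/653)
a = -2659368 (a = -2187168 - 1*472200 = -2187168 - 472200 = -2659368)
a/d(t(44, -4), -1949) + 1/((3795540 + 4682655)*(-49543)) = -2659368/(-157/653) + 1/((3795540 + 4682655)*(-49543)) = -2659368*(-653/157) - 1/49543/8478195 = 1736567304/157 + (1/8478195)*(-1/49543) = 1736567304/157 - 1/420035214885 = 729419420697905119883/65945528736945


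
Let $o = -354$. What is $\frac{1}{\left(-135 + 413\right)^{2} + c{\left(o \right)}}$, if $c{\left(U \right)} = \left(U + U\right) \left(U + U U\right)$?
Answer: $- \frac{1}{88395812} \approx -1.1313 \cdot 10^{-8}$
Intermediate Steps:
$c{\left(U \right)} = 2 U \left(U + U^{2}\right)$
$\frac{1}{\left(-135 + 413\right)^{2} + c{\left(o \right)}} = \frac{1}{\left(-135 + 413\right)^{2} + 2 \left(-354\right)^{2} \left(1 - 354\right)} = \frac{1}{278^{2} + 2 \cdot 125316 \left(-353\right)} = \frac{1}{77284 - 88473096} = \frac{1}{-88395812} = - \frac{1}{88395812}$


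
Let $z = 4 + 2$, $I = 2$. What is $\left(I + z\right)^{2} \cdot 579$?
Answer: $37056$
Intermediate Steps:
$z = 6$
$\left(I + z\right)^{2} \cdot 579 = \left(2 + 6\right)^{2} \cdot 579 = 8^{2} \cdot 579 = 64 \cdot 579 = 37056$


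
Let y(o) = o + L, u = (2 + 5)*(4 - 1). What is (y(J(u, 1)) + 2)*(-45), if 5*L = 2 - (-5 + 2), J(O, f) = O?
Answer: -1080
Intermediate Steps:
u = 21 (u = 7*3 = 21)
L = 1 (L = (2 - (-5 + 2))/5 = (2 - 1*(-3))/5 = (2 + 3)/5 = (⅕)*5 = 1)
y(o) = 1 + o (y(o) = o + 1 = 1 + o)
(y(J(u, 1)) + 2)*(-45) = ((1 + 21) + 2)*(-45) = (22 + 2)*(-45) = 24*(-45) = -1080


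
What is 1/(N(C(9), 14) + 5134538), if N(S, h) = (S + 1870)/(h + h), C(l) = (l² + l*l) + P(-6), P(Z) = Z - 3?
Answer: 4/20538441 ≈ 1.9476e-7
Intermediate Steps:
P(Z) = -3 + Z
C(l) = -9 + 2*l² (C(l) = (l² + l*l) + (-3 - 6) = (l² + l²) - 9 = 2*l² - 9 = -9 + 2*l²)
N(S, h) = (1870 + S)/(2*h) (N(S, h) = (1870 + S)/((2*h)) = (1870 + S)*(1/(2*h)) = (1870 + S)/(2*h))
1/(N(C(9), 14) + 5134538) = 1/((½)*(1870 + (-9 + 2*9²))/14 + 5134538) = 1/((½)*(1/14)*(1870 + (-9 + 2*81)) + 5134538) = 1/((½)*(1/14)*(1870 + (-9 + 162)) + 5134538) = 1/((½)*(1/14)*(1870 + 153) + 5134538) = 1/((½)*(1/14)*2023 + 5134538) = 1/(289/4 + 5134538) = 1/(20538441/4) = 4/20538441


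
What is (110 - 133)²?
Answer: 529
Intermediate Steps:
(110 - 133)² = (-23)² = 529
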